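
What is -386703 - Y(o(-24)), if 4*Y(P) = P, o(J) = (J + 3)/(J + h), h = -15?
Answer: -20108563/52 ≈ -3.8670e+5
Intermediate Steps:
o(J) = (3 + J)/(-15 + J) (o(J) = (J + 3)/(J - 15) = (3 + J)/(-15 + J))
Y(P) = P/4
-386703 - Y(o(-24)) = -386703 - (3 - 24)/(-15 - 24)/4 = -386703 - -21/(-39)/4 = -386703 - (-1/39*(-21))/4 = -386703 - 7/(4*13) = -386703 - 1*7/52 = -386703 - 7/52 = -20108563/52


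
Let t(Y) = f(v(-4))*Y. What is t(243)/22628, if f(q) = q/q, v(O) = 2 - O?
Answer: 243/22628 ≈ 0.010739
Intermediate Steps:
f(q) = 1
t(Y) = Y (t(Y) = 1*Y = Y)
t(243)/22628 = 243/22628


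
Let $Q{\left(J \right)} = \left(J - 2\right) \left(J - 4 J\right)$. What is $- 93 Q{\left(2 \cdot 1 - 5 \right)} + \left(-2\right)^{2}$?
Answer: $4189$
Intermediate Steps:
$Q{\left(J \right)} = - 3 J \left(-2 + J\right)$ ($Q{\left(J \right)} = \left(-2 + J\right) \left(- 3 J\right) = - 3 J \left(-2 + J\right)$)
$- 93 Q{\left(2 \cdot 1 - 5 \right)} + \left(-2\right)^{2} = - 93 \cdot 3 \left(2 \cdot 1 - 5\right) \left(2 - \left(2 \cdot 1 - 5\right)\right) + \left(-2\right)^{2} = - 93 \cdot 3 \left(2 - 5\right) \left(2 - \left(2 - 5\right)\right) + 4 = - 93 \cdot 3 \left(-3\right) \left(2 - -3\right) + 4 = - 93 \cdot 3 \left(-3\right) \left(2 + 3\right) + 4 = - 93 \cdot 3 \left(-3\right) 5 + 4 = \left(-93\right) \left(-45\right) + 4 = 4185 + 4 = 4189$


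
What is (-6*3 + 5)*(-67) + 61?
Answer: 932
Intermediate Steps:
(-6*3 + 5)*(-67) + 61 = (-18 + 5)*(-67) + 61 = -13*(-67) + 61 = 871 + 61 = 932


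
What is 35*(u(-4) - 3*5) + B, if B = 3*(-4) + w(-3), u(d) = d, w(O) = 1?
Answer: -676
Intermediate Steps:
B = -11 (B = 3*(-4) + 1 = -12 + 1 = -11)
35*(u(-4) - 3*5) + B = 35*(-4 - 3*5) - 11 = 35*(-4 - 15) - 11 = 35*(-19) - 11 = -665 - 11 = -676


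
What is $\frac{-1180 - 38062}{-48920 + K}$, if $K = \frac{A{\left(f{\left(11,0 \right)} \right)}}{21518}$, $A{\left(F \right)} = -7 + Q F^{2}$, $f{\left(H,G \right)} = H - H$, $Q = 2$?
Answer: $\frac{120629908}{150380081} \approx 0.80217$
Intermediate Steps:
$f{\left(H,G \right)} = 0$
$A{\left(F \right)} = -7 + 2 F^{2}$
$K = - \frac{1}{3074}$ ($K = \frac{-7 + 2 \cdot 0^{2}}{21518} = \left(-7 + 2 \cdot 0\right) \frac{1}{21518} = \left(-7 + 0\right) \frac{1}{21518} = \left(-7\right) \frac{1}{21518} = - \frac{1}{3074} \approx -0.00032531$)
$\frac{-1180 - 38062}{-48920 + K} = \frac{-1180 - 38062}{-48920 - \frac{1}{3074}} = - \frac{39242}{- \frac{150380081}{3074}} = \left(-39242\right) \left(- \frac{3074}{150380081}\right) = \frac{120629908}{150380081}$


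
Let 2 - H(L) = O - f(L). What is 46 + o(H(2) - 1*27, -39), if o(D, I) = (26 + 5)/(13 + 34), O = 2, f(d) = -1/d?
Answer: 2193/47 ≈ 46.660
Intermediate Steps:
H(L) = -1/L (H(L) = 2 - (2 - (-1)/L) = 2 - (2 + 1/L) = 2 + (-2 - 1/L) = -1/L)
o(D, I) = 31/47
46 + o(H(2) - 1*27, -39) = 46 + 31/47 = 2193/47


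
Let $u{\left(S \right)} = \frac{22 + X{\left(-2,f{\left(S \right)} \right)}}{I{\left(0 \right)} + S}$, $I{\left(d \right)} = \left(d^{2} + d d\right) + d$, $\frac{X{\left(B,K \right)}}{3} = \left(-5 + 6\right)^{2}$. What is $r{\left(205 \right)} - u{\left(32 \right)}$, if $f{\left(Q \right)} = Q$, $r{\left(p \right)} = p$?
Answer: $\frac{6535}{32} \approx 204.22$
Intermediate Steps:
$X{\left(B,K \right)} = 3$ ($X{\left(B,K \right)} = 3 \left(-5 + 6\right)^{2} = 3 \cdot 1^{2} = 3 \cdot 1 = 3$)
$I{\left(d \right)} = d + 2 d^{2}$ ($I{\left(d \right)} = \left(d^{2} + d^{2}\right) + d = 2 d^{2} + d = d + 2 d^{2}$)
$u{\left(S \right)} = \frac{25}{S}$ ($u{\left(S \right)} = \frac{22 + 3}{0 \left(1 + 2 \cdot 0\right) + S} = \frac{25}{0 \left(1 + 0\right) + S} = \frac{25}{0 \cdot 1 + S} = \frac{25}{0 + S} = \frac{25}{S}$)
$r{\left(205 \right)} - u{\left(32 \right)} = 205 - \frac{25}{32} = \frac{6535}{32}$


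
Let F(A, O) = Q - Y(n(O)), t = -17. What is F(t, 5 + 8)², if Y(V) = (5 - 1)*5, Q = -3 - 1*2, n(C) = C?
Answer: 625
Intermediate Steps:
Q = -5 (Q = -3 - 2 = -5)
Y(V) = 20 (Y(V) = 4*5 = 20)
F(A, O) = -25 (F(A, O) = -5 - 1*20 = -5 - 20 = -25)
F(t, 5 + 8)² = (-25)² = 625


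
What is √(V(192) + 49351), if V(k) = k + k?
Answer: 7*√1015 ≈ 223.01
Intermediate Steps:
V(k) = 2*k
√(V(192) + 49351) = √(2*192 + 49351) = √(384 + 49351) = √49735 = 7*√1015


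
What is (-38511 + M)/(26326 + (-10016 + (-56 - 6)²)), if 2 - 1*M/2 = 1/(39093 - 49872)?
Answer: -415066951/217239966 ≈ -1.9106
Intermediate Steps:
M = 43118/10779 (M = 4 - 2/(39093 - 49872) = 4 - 2/(-10779) = 4 - 2*(-1/10779) = 4 + 2/10779 = 43118/10779 ≈ 4.0002)
(-38511 + M)/(26326 + (-10016 + (-56 - 6)²)) = (-38511 + 43118/10779)/(26326 + (-10016 + (-56 - 6)²)) = -415066951/(10779*(26326 + (-10016 + (-62)²))) = -415066951/(10779*(26326 + (-10016 + 3844))) = -415066951/(10779*(26326 - 6172)) = -415066951/10779/20154 = -415066951/10779*1/20154 = -415066951/217239966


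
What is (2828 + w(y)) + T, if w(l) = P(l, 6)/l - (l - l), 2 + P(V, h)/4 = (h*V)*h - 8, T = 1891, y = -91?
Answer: 442573/91 ≈ 4863.4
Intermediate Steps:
P(V, h) = -40 + 4*V*h² (P(V, h) = -8 + 4*((h*V)*h - 8) = -8 + 4*((V*h)*h - 8) = -8 + 4*(V*h² - 8) = -8 + 4*(-8 + V*h²) = -8 + (-32 + 4*V*h²) = -40 + 4*V*h²)
w(l) = (-40 + 144*l)/l (w(l) = (-40 + 4*l*6²)/l - (l - l) = (-40 + 4*l*36)/l - 1*0 = (-40 + 144*l)/l + 0 = (-40 + 144*l)/l)
(2828 + w(y)) + T = (2828 + (144 - 40/(-91))) + 1891 = (2828 + (144 - 40*(-1/91))) + 1891 = (2828 + (144 + 40/91)) + 1891 = (2828 + 13144/91) + 1891 = 270492/91 + 1891 = 442573/91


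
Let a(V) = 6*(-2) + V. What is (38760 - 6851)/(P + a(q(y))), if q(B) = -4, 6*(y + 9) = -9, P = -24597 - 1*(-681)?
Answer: -31909/23932 ≈ -1.3333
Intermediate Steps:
P = -23916 (P = -24597 + 681 = -23916)
y = -21/2 (y = -9 + (⅙)*(-9) = -9 - 3/2 = -21/2 ≈ -10.500)
a(V) = -12 + V
(38760 - 6851)/(P + a(q(y))) = (38760 - 6851)/(-23916 + (-12 - 4)) = 31909/(-23916 - 16) = 31909/(-23932) = 31909*(-1/23932) = -31909/23932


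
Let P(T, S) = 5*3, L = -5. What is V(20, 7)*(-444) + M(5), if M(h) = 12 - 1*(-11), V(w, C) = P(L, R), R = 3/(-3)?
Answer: -6637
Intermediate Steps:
R = -1 (R = 3*(-1/3) = -1)
P(T, S) = 15
V(w, C) = 15
M(h) = 23 (M(h) = 12 + 11 = 23)
V(20, 7)*(-444) + M(5) = 15*(-444) + 23 = -6660 + 23 = -6637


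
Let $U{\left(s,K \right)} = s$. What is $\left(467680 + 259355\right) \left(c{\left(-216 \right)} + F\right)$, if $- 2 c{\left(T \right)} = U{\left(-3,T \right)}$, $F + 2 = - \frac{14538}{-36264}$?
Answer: $- \frac{435493965}{6044} \approx -72054.0$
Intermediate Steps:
$F = - \frac{9665}{6044}$ ($F = -2 - \frac{14538}{-36264} = -2 - - \frac{2423}{6044} = -2 + \frac{2423}{6044} = - \frac{9665}{6044} \approx -1.5991$)
$c{\left(T \right)} = \frac{3}{2}$ ($c{\left(T \right)} = \left(- \frac{1}{2}\right) \left(-3\right) = \frac{3}{2}$)
$\left(467680 + 259355\right) \left(c{\left(-216 \right)} + F\right) = \left(467680 + 259355\right) \left(\frac{3}{2} - \frac{9665}{6044}\right) = 727035 \left(- \frac{599}{6044}\right) = - \frac{435493965}{6044}$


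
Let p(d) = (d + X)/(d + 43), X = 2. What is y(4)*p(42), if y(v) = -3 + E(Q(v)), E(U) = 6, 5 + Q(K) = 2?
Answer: 132/85 ≈ 1.5529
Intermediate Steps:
Q(K) = -3 (Q(K) = -5 + 2 = -3)
y(v) = 3 (y(v) = -3 + 6 = 3)
p(d) = (2 + d)/(43 + d) (p(d) = (d + 2)/(d + 43) = (2 + d)/(43 + d))
y(4)*p(42) = 3*((2 + 42)/(43 + 42)) = 3*(44/85) = 132/85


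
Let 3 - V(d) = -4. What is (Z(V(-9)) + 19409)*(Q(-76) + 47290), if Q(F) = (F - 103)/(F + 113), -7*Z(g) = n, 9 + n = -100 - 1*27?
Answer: 237937186449/259 ≈ 9.1868e+8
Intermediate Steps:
V(d) = 7 (V(d) = 3 - 1*(-4) = 3 + 4 = 7)
n = -136 (n = -9 + (-100 - 1*27) = -9 + (-100 - 27) = -9 - 127 = -136)
Z(g) = 136/7 (Z(g) = -⅐*(-136) = 136/7)
Q(F) = (-103 + F)/(113 + F)
(Z(V(-9)) + 19409)*(Q(-76) + 47290) = (136/7 + 19409)*((-103 - 76)/(113 - 76) + 47290) = 135999*(-179/37 + 47290)/7 = (135999/7)*(1749551/37) = 237937186449/259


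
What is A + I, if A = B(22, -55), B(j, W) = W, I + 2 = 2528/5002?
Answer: -141293/2501 ≈ -56.495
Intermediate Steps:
I = -3738/2501 (I = -2 + 2528/5002 = -2 + 2528*(1/5002) = -2 + 1264/2501 = -3738/2501 ≈ -1.4946)
A = -55
A + I = -55 - 3738/2501 = -141293/2501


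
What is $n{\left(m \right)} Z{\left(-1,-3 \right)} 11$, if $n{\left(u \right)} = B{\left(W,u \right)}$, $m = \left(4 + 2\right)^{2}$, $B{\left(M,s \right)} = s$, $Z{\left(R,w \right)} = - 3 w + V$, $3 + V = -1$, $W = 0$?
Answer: $1980$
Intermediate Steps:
$V = -4$ ($V = -3 - 1 = -4$)
$Z{\left(R,w \right)} = -4 - 3 w$ ($Z{\left(R,w \right)} = - 3 w - 4 = -4 - 3 w$)
$m = 36$ ($m = 6^{2} = 36$)
$n{\left(u \right)} = u$
$n{\left(m \right)} Z{\left(-1,-3 \right)} 11 = 36 \left(-4 - -9\right) 11 = 36 \left(-4 + 9\right) 11 = 36 \cdot 5 \cdot 11 = 180 \cdot 11 = 1980$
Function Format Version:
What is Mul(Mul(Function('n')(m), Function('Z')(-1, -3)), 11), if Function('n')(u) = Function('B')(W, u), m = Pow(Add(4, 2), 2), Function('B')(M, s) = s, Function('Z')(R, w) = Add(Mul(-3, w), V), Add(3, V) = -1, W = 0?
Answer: 1980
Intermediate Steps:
V = -4 (V = Add(-3, -1) = -4)
Function('Z')(R, w) = Add(-4, Mul(-3, w)) (Function('Z')(R, w) = Add(Mul(-3, w), -4) = Add(-4, Mul(-3, w)))
m = 36 (m = Pow(6, 2) = 36)
Function('n')(u) = u
Mul(Mul(Function('n')(m), Function('Z')(-1, -3)), 11) = Mul(Mul(36, Add(-4, Mul(-3, -3))), 11) = Mul(Mul(36, Add(-4, 9)), 11) = Mul(Mul(36, 5), 11) = Mul(180, 11) = 1980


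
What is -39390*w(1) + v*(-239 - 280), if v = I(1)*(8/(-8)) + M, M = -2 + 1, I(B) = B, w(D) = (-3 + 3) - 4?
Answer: 158598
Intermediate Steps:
w(D) = -4 (w(D) = 0 - 4 = -4)
M = -1
v = -2 (v = 1*(8/(-8)) - 1 = 1*(8*(-⅛)) - 1 = 1*(-1) - 1 = -1 - 1 = -2)
-39390*w(1) + v*(-239 - 280) = -39390*(-4) - 2*(-239 - 280) = 157560 - 2*(-519) = 157560 + 1038 = 158598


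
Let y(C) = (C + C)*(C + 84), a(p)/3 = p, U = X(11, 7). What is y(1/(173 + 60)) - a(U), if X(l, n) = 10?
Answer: -1589524/54289 ≈ -29.279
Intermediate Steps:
U = 10
a(p) = 3*p
y(C) = 2*C*(84 + C) (y(C) = (2*C)*(84 + C) = 2*C*(84 + C))
y(1/(173 + 60)) - a(U) = 2*(84 + 1/(173 + 60))/(173 + 60) - 3*10 = 2*(84 + 1/233)/233 - 1*30 = 2*(1/233)*(84 + 1/233) - 30 = 2*(1/233)*(19573/233) - 30 = 39146/54289 - 30 = -1589524/54289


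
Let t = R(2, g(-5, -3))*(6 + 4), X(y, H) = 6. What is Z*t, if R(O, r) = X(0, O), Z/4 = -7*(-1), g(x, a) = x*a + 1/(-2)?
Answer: 1680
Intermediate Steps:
g(x, a) = -½ + a*x (g(x, a) = a*x - ½ = -½ + a*x)
Z = 28 (Z = 4*(-7*(-1)) = 4*7 = 28)
R(O, r) = 6
t = 60 (t = 6*(6 + 4) = 6*10 = 60)
Z*t = 28*60 = 1680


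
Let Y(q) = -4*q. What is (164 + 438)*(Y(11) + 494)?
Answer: 270900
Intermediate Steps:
(164 + 438)*(Y(11) + 494) = (164 + 438)*(-4*11 + 494) = 602*(-44 + 494) = 602*450 = 270900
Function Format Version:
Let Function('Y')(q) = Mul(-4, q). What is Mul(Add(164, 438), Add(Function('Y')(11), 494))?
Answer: 270900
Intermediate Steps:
Mul(Add(164, 438), Add(Function('Y')(11), 494)) = Mul(Add(164, 438), Add(Mul(-4, 11), 494)) = Mul(602, Add(-44, 494)) = Mul(602, 450) = 270900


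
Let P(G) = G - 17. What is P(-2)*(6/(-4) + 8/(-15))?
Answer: 1159/30 ≈ 38.633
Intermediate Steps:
P(G) = -17 + G
P(-2)*(6/(-4) + 8/(-15)) = (-17 - 2)*(6/(-4) + 8/(-15)) = -19*(6*(-¼) + 8*(-1/15)) = -19*(-3/2 - 8/15) = -19*(-61/30) = 1159/30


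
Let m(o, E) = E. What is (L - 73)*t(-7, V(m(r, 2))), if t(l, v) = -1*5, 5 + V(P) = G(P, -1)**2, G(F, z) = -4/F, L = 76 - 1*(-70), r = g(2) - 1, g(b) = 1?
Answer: -365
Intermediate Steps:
r = 0 (r = 1 - 1 = 0)
L = 146 (L = 76 + 70 = 146)
V(P) = -5 + 16/P**2 (V(P) = -5 + (-4/P)**2 = -5 + 16/P**2)
t(l, v) = -5
(L - 73)*t(-7, V(m(r, 2))) = (146 - 73)*(-5) = 73*(-5) = -365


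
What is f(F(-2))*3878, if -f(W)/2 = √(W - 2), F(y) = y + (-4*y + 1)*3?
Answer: -7756*√23 ≈ -37197.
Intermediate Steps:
F(y) = 3 - 11*y (F(y) = y + (1 - 4*y)*3 = y + (3 - 12*y) = 3 - 11*y)
f(W) = -2*√(-2 + W) (f(W) = -2*√(W - 2) = -2*√(-2 + W))
f(F(-2))*3878 = -2*√(-2 + (3 - 11*(-2)))*3878 = -2*√(-2 + (3 + 22))*3878 = -2*√(-2 + 25)*3878 = -2*√23*3878 = -7756*√23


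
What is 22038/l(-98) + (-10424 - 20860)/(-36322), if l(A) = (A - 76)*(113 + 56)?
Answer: 69623/622427 ≈ 0.11186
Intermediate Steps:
l(A) = -12844 + 169*A (l(A) = (-76 + A)*169 = -12844 + 169*A)
22038/l(-98) + (-10424 - 20860)/(-36322) = 22038/(-12844 + 169*(-98)) + (-10424 - 20860)/(-36322) = 22038/(-12844 - 16562) - 31284*(-1/36322) = 22038/(-29406) + 1422/1651 = 22038*(-1/29406) + 1422/1651 = -3673/4901 + 1422/1651 = 69623/622427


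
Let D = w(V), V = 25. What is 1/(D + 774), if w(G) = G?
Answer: 1/799 ≈ 0.0012516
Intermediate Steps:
D = 25
1/(D + 774) = 1/(25 + 774) = 1/799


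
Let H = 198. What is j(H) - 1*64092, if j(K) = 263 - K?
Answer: -64027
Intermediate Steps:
j(H) - 1*64092 = (263 - 1*198) - 1*64092 = (263 - 198) - 64092 = 65 - 64092 = -64027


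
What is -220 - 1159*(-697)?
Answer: 807603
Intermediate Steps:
-220 - 1159*(-697) = -220 + 807823 = 807603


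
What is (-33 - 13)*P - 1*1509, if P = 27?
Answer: -2751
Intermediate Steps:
(-33 - 13)*P - 1*1509 = (-33 - 13)*27 - 1*1509 = -46*27 - 1509 = -1242 - 1509 = -2751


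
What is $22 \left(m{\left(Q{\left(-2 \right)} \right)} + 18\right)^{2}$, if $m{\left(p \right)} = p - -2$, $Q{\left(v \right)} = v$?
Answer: $7128$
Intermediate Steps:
$m{\left(p \right)} = 2 + p$ ($m{\left(p \right)} = p + 2 = 2 + p$)
$22 \left(m{\left(Q{\left(-2 \right)} \right)} + 18\right)^{2} = 22 \left(\left(2 - 2\right) + 18\right)^{2} = 22 \left(0 + 18\right)^{2} = 22 \cdot 18^{2} = 22 \cdot 324 = 7128$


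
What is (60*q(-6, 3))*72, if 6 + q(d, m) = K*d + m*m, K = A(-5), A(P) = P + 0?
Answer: 142560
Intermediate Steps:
A(P) = P
K = -5
q(d, m) = -6 + m**2 - 5*d (q(d, m) = -6 + (-5*d + m*m) = -6 + (-5*d + m**2) = -6 + (m**2 - 5*d) = -6 + m**2 - 5*d)
(60*q(-6, 3))*72 = (60*(-6 + 3**2 - 5*(-6)))*72 = (60*(-6 + 9 + 30))*72 = (60*33)*72 = 1980*72 = 142560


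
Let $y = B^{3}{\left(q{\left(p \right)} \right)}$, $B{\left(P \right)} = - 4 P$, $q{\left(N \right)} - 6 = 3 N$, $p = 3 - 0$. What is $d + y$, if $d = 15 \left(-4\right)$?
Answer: $-216060$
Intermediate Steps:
$d = -60$
$p = 3$ ($p = 3 + 0 = 3$)
$q{\left(N \right)} = 6 + 3 N$
$y = -216000$ ($y = \left(- 4 \left(6 + 3 \cdot 3\right)\right)^{3} = \left(- 4 \left(6 + 9\right)\right)^{3} = \left(\left(-4\right) 15\right)^{3} = \left(-60\right)^{3} = -216000$)
$d + y = -60 - 216000 = -216060$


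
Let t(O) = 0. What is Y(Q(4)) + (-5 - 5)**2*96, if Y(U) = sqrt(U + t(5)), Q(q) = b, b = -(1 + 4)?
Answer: 9600 + I*sqrt(5) ≈ 9600.0 + 2.2361*I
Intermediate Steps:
b = -5 (b = -1*5 = -5)
Q(q) = -5
Y(U) = sqrt(U) (Y(U) = sqrt(U + 0) = sqrt(U))
Y(Q(4)) + (-5 - 5)**2*96 = sqrt(-5) + (-5 - 5)**2*96 = I*sqrt(5) + (-10)**2*96 = I*sqrt(5) + 100*96 = I*sqrt(5) + 9600 = 9600 + I*sqrt(5)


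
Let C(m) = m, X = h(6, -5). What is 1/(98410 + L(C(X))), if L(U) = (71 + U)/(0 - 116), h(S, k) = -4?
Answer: 116/11415493 ≈ 1.0162e-5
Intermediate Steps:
X = -4
L(U) = -71/116 - U/116 (L(U) = (71 + U)/(-116) = (71 + U)*(-1/116) = -71/116 - U/116)
1/(98410 + L(C(X))) = 1/(98410 + (-71/116 - 1/116*(-4))) = 1/(98410 + (-71/116 + 1/29)) = 1/(98410 - 67/116) = 1/(11415493/116) = 116/11415493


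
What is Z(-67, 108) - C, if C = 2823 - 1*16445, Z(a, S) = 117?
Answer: 13739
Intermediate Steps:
C = -13622 (C = 2823 - 16445 = -13622)
Z(-67, 108) - C = 117 - 1*(-13622) = 117 + 13622 = 13739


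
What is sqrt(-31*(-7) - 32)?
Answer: sqrt(185) ≈ 13.601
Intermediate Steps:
sqrt(-31*(-7) - 32) = sqrt(217 - 32) = sqrt(185)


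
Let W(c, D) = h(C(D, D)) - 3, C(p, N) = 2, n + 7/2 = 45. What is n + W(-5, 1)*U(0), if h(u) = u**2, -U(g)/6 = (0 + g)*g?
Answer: 83/2 ≈ 41.500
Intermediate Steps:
n = 83/2 (n = -7/2 + 45 = 83/2 ≈ 41.500)
U(g) = -6*g**2 (U(g) = -6*(0 + g)*g = -6*g*g = -6*g**2)
W(c, D) = 1 (W(c, D) = 2**2 - 3 = 4 - 3 = 1)
n + W(-5, 1)*U(0) = 83/2 + 1*(-6*0**2) = 83/2 + 1*(-6*0) = 83/2 + 1*0 = 83/2 + 0 = 83/2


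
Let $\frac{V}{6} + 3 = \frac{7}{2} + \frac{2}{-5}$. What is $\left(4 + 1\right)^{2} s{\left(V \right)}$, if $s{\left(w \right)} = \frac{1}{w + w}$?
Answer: $\frac{125}{6} \approx 20.833$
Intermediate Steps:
$V = \frac{3}{5}$ ($V = -18 + 6 \left(\frac{7}{2} + \frac{2}{-5}\right) = -18 + 6 \left(7 \cdot \frac{1}{2} + 2 \left(- \frac{1}{5}\right)\right) = -18 + 6 \left(\frac{7}{2} - \frac{2}{5}\right) = -18 + 6 \cdot \frac{31}{10} = -18 + \frac{93}{5} = \frac{3}{5} \approx 0.6$)
$s{\left(w \right)} = \frac{1}{2 w}$
$\left(4 + 1\right)^{2} s{\left(V \right)} = \left(4 + 1\right)^{2} \frac{1}{2 \cdot \frac{3}{5}} = 5^{2} \cdot \frac{1}{2} \cdot \frac{5}{3} = 25 \cdot \frac{5}{6} = \frac{125}{6}$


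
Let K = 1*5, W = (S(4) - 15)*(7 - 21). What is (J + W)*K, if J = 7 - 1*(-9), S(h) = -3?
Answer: 1340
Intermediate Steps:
W = 252 (W = (-3 - 15)*(7 - 21) = -18*(-14) = 252)
J = 16 (J = 7 + 9 = 16)
K = 5
(J + W)*K = (16 + 252)*5 = 268*5 = 1340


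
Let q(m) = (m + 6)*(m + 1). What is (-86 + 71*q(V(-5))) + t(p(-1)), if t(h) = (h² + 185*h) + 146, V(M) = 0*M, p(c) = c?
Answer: 302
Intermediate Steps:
V(M) = 0
t(h) = 146 + h² + 185*h
q(m) = (1 + m)*(6 + m) (q(m) = (6 + m)*(1 + m) = (1 + m)*(6 + m))
(-86 + 71*q(V(-5))) + t(p(-1)) = (-86 + 71*(6 + 0² + 7*0)) + (146 + (-1)² + 185*(-1)) = (-86 + 71*(6 + 0 + 0)) + (146 + 1 - 185) = (-86 + 71*6) - 38 = (-86 + 426) - 38 = 340 - 38 = 302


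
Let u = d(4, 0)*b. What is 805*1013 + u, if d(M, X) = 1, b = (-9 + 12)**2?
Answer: 815474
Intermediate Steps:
b = 9 (b = 3**2 = 9)
u = 9 (u = 1*9 = 9)
805*1013 + u = 805*1013 + 9 = 815465 + 9 = 815474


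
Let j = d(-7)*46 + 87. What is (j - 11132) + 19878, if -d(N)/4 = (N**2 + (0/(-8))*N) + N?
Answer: 1105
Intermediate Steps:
d(N) = -4*N - 4*N**2 (d(N) = -4*((N**2 + (0/(-8))*N) + N) = -4*((N**2 + (0*(-1/8))*N) + N) = -4*((N**2 + 0*N) + N) = -4*((N**2 + 0) + N) = -4*(N**2 + N) = -4*(N + N**2) = -4*N - 4*N**2)
j = -7641 (j = -4*(-7)*(1 - 7)*46 + 87 = -4*(-7)*(-6)*46 + 87 = -168*46 + 87 = -7728 + 87 = -7641)
(j - 11132) + 19878 = (-7641 - 11132) + 19878 = -18773 + 19878 = 1105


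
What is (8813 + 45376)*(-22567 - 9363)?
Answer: -1730254770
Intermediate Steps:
(8813 + 45376)*(-22567 - 9363) = 54189*(-31930) = -1730254770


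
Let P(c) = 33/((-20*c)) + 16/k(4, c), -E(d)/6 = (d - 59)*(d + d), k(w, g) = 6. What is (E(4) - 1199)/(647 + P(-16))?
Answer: 1383360/623779 ≈ 2.2177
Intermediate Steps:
E(d) = -12*d*(-59 + d) (E(d) = -6*(d - 59)*(d + d) = -6*(-59 + d)*2*d = -12*d*(-59 + d))
P(c) = 8/3 - 33/(20*c) (P(c) = 33/((-20*c)) + 16/6 = 33*(-1/(20*c)) + 16*(1/6) = -33/(20*c) + 8/3 = 8/3 - 33/(20*c))
(E(4) - 1199)/(647 + P(-16)) = (12*4*(59 - 1*4) - 1199)/(647 + (1/60)*(-99 + 160*(-16))/(-16)) = (12*4*(59 - 4) - 1199)/(647 + (1/60)*(-1/16)*(-99 - 2560)) = (12*4*55 - 1199)/(647 + (1/60)*(-1/16)*(-2659)) = (2640 - 1199)/(647 + 2659/960) = 1441/(623779/960) = 1441*(960/623779) = 1383360/623779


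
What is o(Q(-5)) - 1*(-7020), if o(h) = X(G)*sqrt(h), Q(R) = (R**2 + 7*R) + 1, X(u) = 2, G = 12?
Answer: 7020 + 6*I ≈ 7020.0 + 6.0*I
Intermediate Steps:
Q(R) = 1 + R**2 + 7*R
o(h) = 2*sqrt(h)
o(Q(-5)) - 1*(-7020) = 2*sqrt(1 + (-5)**2 + 7*(-5)) - 1*(-7020) = 2*sqrt(1 + 25 - 35) + 7020 = 2*sqrt(-9) + 7020 = 2*(3*I) + 7020 = 6*I + 7020 = 7020 + 6*I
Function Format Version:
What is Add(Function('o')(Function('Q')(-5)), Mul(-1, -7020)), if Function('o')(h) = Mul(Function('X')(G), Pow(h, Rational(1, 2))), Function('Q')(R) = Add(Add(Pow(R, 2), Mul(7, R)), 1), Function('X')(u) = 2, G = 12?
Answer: Add(7020, Mul(6, I)) ≈ Add(7020.0, Mul(6.0000, I))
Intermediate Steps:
Function('Q')(R) = Add(1, Pow(R, 2), Mul(7, R))
Function('o')(h) = Mul(2, Pow(h, Rational(1, 2)))
Add(Function('o')(Function('Q')(-5)), Mul(-1, -7020)) = Add(Mul(2, Pow(Add(1, Pow(-5, 2), Mul(7, -5)), Rational(1, 2))), Mul(-1, -7020)) = Add(Mul(2, Pow(Add(1, 25, -35), Rational(1, 2))), 7020) = Add(Mul(2, Pow(-9, Rational(1, 2))), 7020) = Add(Mul(2, Mul(3, I)), 7020) = Add(Mul(6, I), 7020) = Add(7020, Mul(6, I))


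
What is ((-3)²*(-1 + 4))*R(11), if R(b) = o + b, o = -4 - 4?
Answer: 81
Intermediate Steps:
o = -8
R(b) = -8 + b
((-3)²*(-1 + 4))*R(11) = ((-3)²*(-1 + 4))*(-8 + 11) = (9*3)*3 = 27*3 = 81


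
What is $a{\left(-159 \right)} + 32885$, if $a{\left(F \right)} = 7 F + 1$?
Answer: $31773$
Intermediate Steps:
$a{\left(F \right)} = 1 + 7 F$
$a{\left(-159 \right)} + 32885 = \left(1 + 7 \left(-159\right)\right) + 32885 = \left(1 - 1113\right) + 32885 = -1112 + 32885 = 31773$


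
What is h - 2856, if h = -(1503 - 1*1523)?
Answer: -2836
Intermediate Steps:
h = 20 (h = -(1503 - 1523) = -1*(-20) = 20)
h - 2856 = 20 - 2856 = -2836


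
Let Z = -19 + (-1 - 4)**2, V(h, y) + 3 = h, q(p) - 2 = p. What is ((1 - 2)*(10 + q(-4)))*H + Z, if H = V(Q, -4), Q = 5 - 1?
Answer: -2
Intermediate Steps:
q(p) = 2 + p
Q = 4
V(h, y) = -3 + h
H = 1 (H = -3 + 4 = 1)
Z = 6 (Z = -19 + (-5)**2 = -19 + 25 = 6)
((1 - 2)*(10 + q(-4)))*H + Z = ((1 - 2)*(10 + (2 - 4)))*1 + 6 = -(10 - 2)*1 + 6 = -1*8*1 + 6 = -8*1 + 6 = -8 + 6 = -2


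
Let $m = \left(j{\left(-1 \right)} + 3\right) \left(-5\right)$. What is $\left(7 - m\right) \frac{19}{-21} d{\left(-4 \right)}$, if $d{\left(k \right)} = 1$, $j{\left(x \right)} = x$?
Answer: $- \frac{323}{21} \approx -15.381$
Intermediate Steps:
$m = -10$ ($m = \left(-1 + 3\right) \left(-5\right) = 2 \left(-5\right) = -10$)
$\left(7 - m\right) \frac{19}{-21} d{\left(-4 \right)} = \left(7 - -10\right) \frac{19}{-21} \cdot 1 = \left(7 + 10\right) 19 \left(- \frac{1}{21}\right) 1 = 17 \left(- \frac{19}{21}\right) 1 = \left(- \frac{323}{21}\right) 1 = - \frac{323}{21}$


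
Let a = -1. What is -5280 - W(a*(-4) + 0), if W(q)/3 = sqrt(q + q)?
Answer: -5280 - 6*sqrt(2) ≈ -5288.5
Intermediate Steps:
W(q) = 3*sqrt(2)*sqrt(q) (W(q) = 3*sqrt(q + q) = 3*sqrt(2*q) = 3*(sqrt(2)*sqrt(q)) = 3*sqrt(2)*sqrt(q))
-5280 - W(a*(-4) + 0) = -5280 - 3*sqrt(2)*sqrt(-1*(-4) + 0) = -5280 - 3*sqrt(2)*sqrt(4 + 0) = -5280 - 3*sqrt(2)*sqrt(4) = -5280 - 3*sqrt(2)*2 = -5280 - 6*sqrt(2)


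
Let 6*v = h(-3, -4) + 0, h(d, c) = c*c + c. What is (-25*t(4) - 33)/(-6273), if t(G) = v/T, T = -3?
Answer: 49/18819 ≈ 0.0026038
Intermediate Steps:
h(d, c) = c + c**2 (h(d, c) = c**2 + c = c + c**2)
v = 2 (v = (-4*(1 - 4) + 0)/6 = (-4*(-3) + 0)/6 = (12 + 0)/6 = (1/6)*12 = 2)
t(G) = -2/3 (t(G) = 2/(-3) = 2*(-1/3) = -2/3)
(-25*t(4) - 33)/(-6273) = (-25*(-2/3) - 33)/(-6273) = (50/3 - 33)*(-1/6273) = -49/3*(-1/6273) = 49/18819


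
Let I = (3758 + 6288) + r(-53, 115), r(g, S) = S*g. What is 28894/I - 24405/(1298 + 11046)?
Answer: 260243381/48771144 ≈ 5.3360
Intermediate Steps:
I = 3951 (I = (3758 + 6288) + 115*(-53) = 10046 - 6095 = 3951)
28894/I - 24405/(1298 + 11046) = 28894/3951 - 24405/(1298 + 11046) = 28894*(1/3951) - 24405/12344 = 28894/3951 - 24405*1/12344 = 28894/3951 - 24405/12344 = 260243381/48771144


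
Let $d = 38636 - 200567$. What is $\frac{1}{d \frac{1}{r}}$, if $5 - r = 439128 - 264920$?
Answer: $\frac{174203}{161931} \approx 1.0758$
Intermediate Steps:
$r = -174203$ ($r = 5 - \left(439128 - 264920\right) = 5 - 174208 = -174203$)
$d = -161931$
$\frac{1}{d \frac{1}{r}} = \frac{1}{\left(-161931\right) \frac{1}{-174203}} = \frac{1}{\left(-161931\right) \left(- \frac{1}{174203}\right)} = \frac{1}{\frac{161931}{174203}} = \frac{174203}{161931}$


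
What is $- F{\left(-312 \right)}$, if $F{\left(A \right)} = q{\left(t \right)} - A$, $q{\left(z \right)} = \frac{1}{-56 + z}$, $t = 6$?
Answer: $- \frac{15599}{50} \approx -311.98$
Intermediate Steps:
$F{\left(A \right)} = - \frac{1}{50} - A$ ($F{\left(A \right)} = \frac{1}{-56 + 6} - A = \frac{1}{-50} - A = - \frac{1}{50} - A$)
$- F{\left(-312 \right)} = - (- \frac{1}{50} - -312) = - (- \frac{1}{50} + 312) = \left(-1\right) \frac{15599}{50} = - \frac{15599}{50}$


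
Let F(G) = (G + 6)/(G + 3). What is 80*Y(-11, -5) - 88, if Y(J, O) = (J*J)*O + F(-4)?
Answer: -48648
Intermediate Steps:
F(G) = (6 + G)/(3 + G)
Y(J, O) = -2 + O*J**2 (Y(J, O) = (J*J)*O + (6 - 4)/(3 - 4) = J**2*O + 2/(-1) = O*J**2 - 1*2 = O*J**2 - 2 = -2 + O*J**2)
80*Y(-11, -5) - 88 = 80*(-2 - 5*(-11)**2) - 88 = 80*(-2 - 5*121) - 88 = 80*(-2 - 605) - 88 = 80*(-607) - 88 = -48560 - 88 = -48648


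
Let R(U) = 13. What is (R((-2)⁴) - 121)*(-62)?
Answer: 6696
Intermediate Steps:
(R((-2)⁴) - 121)*(-62) = (13 - 121)*(-62) = -108*(-62) = 6696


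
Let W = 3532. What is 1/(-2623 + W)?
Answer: 1/909 ≈ 0.0011001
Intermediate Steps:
1/(-2623 + W) = 1/(-2623 + 3532) = 1/909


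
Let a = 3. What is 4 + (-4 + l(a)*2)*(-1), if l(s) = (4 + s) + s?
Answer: -12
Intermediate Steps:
l(s) = 4 + 2*s
4 + (-4 + l(a)*2)*(-1) = 4 + (-4 + (4 + 2*3)*2)*(-1) = 4 + (-4 + (4 + 6)*2)*(-1) = 4 + (-4 + 10*2)*(-1) = 4 + (-4 + 20)*(-1) = 4 + 16*(-1) = 4 - 16 = -12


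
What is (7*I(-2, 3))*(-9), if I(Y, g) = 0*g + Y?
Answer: 126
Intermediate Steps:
I(Y, g) = Y (I(Y, g) = 0 + Y = Y)
(7*I(-2, 3))*(-9) = (7*(-2))*(-9) = -14*(-9) = 126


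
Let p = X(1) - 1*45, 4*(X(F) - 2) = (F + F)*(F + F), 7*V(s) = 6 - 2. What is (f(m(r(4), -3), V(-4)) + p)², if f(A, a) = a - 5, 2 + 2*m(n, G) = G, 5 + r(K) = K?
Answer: 105625/49 ≈ 2155.6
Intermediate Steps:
r(K) = -5 + K
V(s) = 4/7 (V(s) = (6 - 2)/7 = (⅐)*4 = 4/7)
m(n, G) = -1 + G/2
f(A, a) = -5 + a
X(F) = 2 + F² (X(F) = 2 + ((F + F)*(F + F))/4 = 2 + ((2*F)*(2*F))/4 = 2 + (4*F²)/4 = 2 + F²)
p = -42 (p = (2 + 1²) - 1*45 = (2 + 1) - 45 = 3 - 45 = -42)
(f(m(r(4), -3), V(-4)) + p)² = ((-5 + 4/7) - 42)² = (-31/7 - 42)² = (-325/7)² = 105625/49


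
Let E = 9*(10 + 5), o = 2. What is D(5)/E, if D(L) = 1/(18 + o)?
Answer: 1/2700 ≈ 0.00037037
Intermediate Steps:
D(L) = 1/20 (D(L) = 1/(18 + 2) = 1/20)
E = 135 (E = 9*15 = 135)
D(5)/E = (1/20)/135 = (1/20)*(1/135) = 1/2700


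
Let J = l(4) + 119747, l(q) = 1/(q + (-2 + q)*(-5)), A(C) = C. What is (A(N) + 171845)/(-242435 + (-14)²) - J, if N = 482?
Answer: -174045152921/1453434 ≈ -1.1975e+5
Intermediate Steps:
l(q) = 1/(10 - 4*q) (l(q) = 1/(q + (10 - 5*q)) = 1/(10 - 4*q))
J = 718481/6 (J = -1/(-10 + 4*4) + 119747 = -1/(-10 + 16) + 119747 = -1/6 + 119747 = -1*⅙ + 119747 = -⅙ + 119747 = 718481/6 ≈ 1.1975e+5)
(A(N) + 171845)/(-242435 + (-14)²) - J = (482 + 171845)/(-242435 + (-14)²) - 1*718481/6 = 172327/(-242435 + 196) - 718481/6 = 172327/(-242239) - 718481/6 = 172327*(-1/242239) - 718481/6 = -172327/242239 - 718481/6 = -174045152921/1453434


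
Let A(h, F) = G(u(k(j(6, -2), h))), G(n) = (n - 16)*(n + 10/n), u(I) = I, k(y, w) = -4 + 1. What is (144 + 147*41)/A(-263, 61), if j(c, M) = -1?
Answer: 18513/361 ≈ 51.283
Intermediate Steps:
k(y, w) = -3
G(n) = (-16 + n)*(n + 10/n)
A(h, F) = 361/3 (A(h, F) = 10 + (-3)² - 160/(-3) - 16*(-3) = 10 + 9 - 160*(-⅓) + 48 = 10 + 9 + 160/3 + 48 = 361/3)
(144 + 147*41)/A(-263, 61) = (144 + 147*41)/(361/3) = (144 + 6027)*(3/361) = 6171*(3/361) = 18513/361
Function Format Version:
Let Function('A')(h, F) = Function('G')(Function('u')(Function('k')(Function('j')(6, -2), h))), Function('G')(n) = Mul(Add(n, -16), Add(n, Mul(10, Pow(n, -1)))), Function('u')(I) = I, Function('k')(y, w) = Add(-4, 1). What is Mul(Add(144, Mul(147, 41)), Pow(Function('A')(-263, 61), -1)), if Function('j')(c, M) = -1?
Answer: Rational(18513, 361) ≈ 51.283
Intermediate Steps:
Function('k')(y, w) = -3
Function('G')(n) = Mul(Add(-16, n), Add(n, Mul(10, Pow(n, -1))))
Function('A')(h, F) = Rational(361, 3) (Function('A')(h, F) = Add(10, Pow(-3, 2), Mul(-160, Pow(-3, -1)), Mul(-16, -3)) = Add(10, 9, Mul(-160, Rational(-1, 3)), 48) = Add(10, 9, Rational(160, 3), 48) = Rational(361, 3))
Mul(Add(144, Mul(147, 41)), Pow(Function('A')(-263, 61), -1)) = Mul(Add(144, Mul(147, 41)), Pow(Rational(361, 3), -1)) = Mul(Add(144, 6027), Rational(3, 361)) = Mul(6171, Rational(3, 361)) = Rational(18513, 361)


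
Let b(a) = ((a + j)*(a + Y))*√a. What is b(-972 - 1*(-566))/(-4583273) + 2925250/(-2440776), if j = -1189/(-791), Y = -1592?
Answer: -1462625/1220388 - 639274086*I*√406/3625368943 ≈ -1.1985 - 3.553*I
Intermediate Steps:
j = 1189/791 (j = -1189*(-1/791) = 1189/791 ≈ 1.5032)
b(a) = √a*(-1592 + a)*(1189/791 + a) (b(a) = ((a + 1189/791)*(a - 1592))*√a = ((1189/791 + a)*(-1592 + a))*√a = ((-1592 + a)*(1189/791 + a))*√a = √a*(-1592 + a)*(1189/791 + a))
b(-972 - 1*(-566))/(-4583273) + 2925250/(-2440776) = (√(-972 - 1*(-566))*(-1892888 - 1258083*(-972 - 1*(-566)) + 791*(-972 - 1*(-566))²)/791)/(-4583273) + 2925250/(-2440776) = (√(-972 + 566)*(-1892888 - 1258083*(-972 + 566) + 791*(-972 + 566)²)/791)*(-1/4583273) + 2925250*(-1/2440776) = (√(-406)*(-1892888 - 1258083*(-406) + 791*(-406)²)/791)*(-1/4583273) - 1462625/1220388 = ((I*√406)*(-1892888 + 510781698 + 791*164836)/791)*(-1/4583273) - 1462625/1220388 = ((I*√406)*(-1892888 + 510781698 + 130385276)/791)*(-1/4583273) - 1462625/1220388 = ((1/791)*(I*√406)*639274086)*(-1/4583273) - 1462625/1220388 = (639274086*I*√406/791)*(-1/4583273) - 1462625/1220388 = -639274086*I*√406/3625368943 - 1462625/1220388 = -1462625/1220388 - 639274086*I*√406/3625368943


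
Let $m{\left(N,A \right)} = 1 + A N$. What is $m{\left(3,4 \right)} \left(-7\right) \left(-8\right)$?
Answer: $728$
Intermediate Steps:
$m{\left(3,4 \right)} \left(-7\right) \left(-8\right) = \left(1 + 4 \cdot 3\right) \left(-7\right) \left(-8\right) = \left(1 + 12\right) \left(-7\right) \left(-8\right) = 13 \left(-7\right) \left(-8\right) = \left(-91\right) \left(-8\right) = 728$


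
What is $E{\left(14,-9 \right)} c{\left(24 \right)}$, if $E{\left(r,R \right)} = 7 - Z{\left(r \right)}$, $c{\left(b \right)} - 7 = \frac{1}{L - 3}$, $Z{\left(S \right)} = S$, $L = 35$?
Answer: $- \frac{1575}{32} \approx -49.219$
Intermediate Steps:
$c{\left(b \right)} = \frac{225}{32}$ ($c{\left(b \right)} = 7 + \frac{1}{35 - 3} = 7 + \frac{1}{32} = \frac{225}{32}$)
$E{\left(r,R \right)} = 7 - r$
$E{\left(14,-9 \right)} c{\left(24 \right)} = \left(7 - 14\right) \frac{225}{32} = \left(-7\right) \frac{225}{32} = - \frac{1575}{32}$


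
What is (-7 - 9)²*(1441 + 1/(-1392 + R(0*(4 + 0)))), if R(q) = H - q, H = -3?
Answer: 514609664/1395 ≈ 3.6890e+5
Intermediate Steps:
R(q) = -3 - q
(-7 - 9)²*(1441 + 1/(-1392 + R(0*(4 + 0)))) = (-7 - 9)²*(1441 + 1/(-1392 + (-3 - 0*(4 + 0)))) = (-16)²*(1441 + 1/(-1392 + (-3 - 0*4))) = 256*(1441 + 1/(-1392 + (-3 - 1*0))) = 256*(1441 + 1/(-1392 + (-3 + 0))) = 256*(1441 + 1/(-1392 - 3)) = 256*(1441 + 1/(-1395)) = 256*(1441 - 1/1395) = 256*(2010194/1395) = 514609664/1395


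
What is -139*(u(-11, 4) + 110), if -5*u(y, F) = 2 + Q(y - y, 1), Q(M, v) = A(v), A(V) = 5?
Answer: -75477/5 ≈ -15095.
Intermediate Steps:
Q(M, v) = 5
u(y, F) = -7/5 (u(y, F) = -(2 + 5)/5 = -⅕*7 = -7/5)
-139*(u(-11, 4) + 110) = -139*(-7/5 + 110) = -139*543/5 = -75477/5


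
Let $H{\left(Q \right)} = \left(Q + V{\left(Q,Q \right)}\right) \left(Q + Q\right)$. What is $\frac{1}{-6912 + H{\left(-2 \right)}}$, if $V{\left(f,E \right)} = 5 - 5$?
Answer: $- \frac{1}{6904} \approx -0.00014484$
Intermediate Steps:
$V{\left(f,E \right)} = 0$
$H{\left(Q \right)} = 2 Q^{2}$ ($H{\left(Q \right)} = \left(Q + 0\right) \left(Q + Q\right) = Q 2 Q = 2 Q^{2}$)
$\frac{1}{-6912 + H{\left(-2 \right)}} = \frac{1}{-6912 + 2 \left(-2\right)^{2}} = \frac{1}{-6912 + 2 \cdot 4} = \frac{1}{-6912 + 8} = \frac{1}{-6904} = - \frac{1}{6904}$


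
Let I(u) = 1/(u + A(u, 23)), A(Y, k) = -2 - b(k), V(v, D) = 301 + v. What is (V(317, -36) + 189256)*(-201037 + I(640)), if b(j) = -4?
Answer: -12253115392561/321 ≈ -3.8172e+10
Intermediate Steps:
A(Y, k) = 2 (A(Y, k) = -2 - 1*(-4) = -2 + 4 = 2)
I(u) = 1/(2 + u) (I(u) = 1/(u + 2) = 1/(2 + u))
(V(317, -36) + 189256)*(-201037 + I(640)) = ((301 + 317) + 189256)*(-201037 + 1/(2 + 640)) = (618 + 189256)*(-201037 + 1/642) = 189874*(-201037 + 1/642) = 189874*(-129065753/642) = -12253115392561/321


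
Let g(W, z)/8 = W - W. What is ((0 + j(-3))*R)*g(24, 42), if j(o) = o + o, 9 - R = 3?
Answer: 0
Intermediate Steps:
R = 6 (R = 9 - 1*3 = 9 - 3 = 6)
g(W, z) = 0 (g(W, z) = 8*(W - W) = 8*0 = 0)
j(o) = 2*o
((0 + j(-3))*R)*g(24, 42) = ((0 + 2*(-3))*6)*0 = ((0 - 6)*6)*0 = -6*6*0 = -36*0 = 0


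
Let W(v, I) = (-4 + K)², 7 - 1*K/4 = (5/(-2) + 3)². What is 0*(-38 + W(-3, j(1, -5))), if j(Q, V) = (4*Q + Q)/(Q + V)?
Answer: 0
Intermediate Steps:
K = 27 (K = 28 - 4*(5/(-2) + 3)² = 28 - 4*(5*(-½) + 3)² = 28 - 4*(-5/2 + 3)² = 28 - 4*(½)² = 28 - 4*¼ = 28 - 1 = 27)
j(Q, V) = 5*Q/(Q + V) (j(Q, V) = (5*Q)/(Q + V) = 5*Q/(Q + V))
W(v, I) = 529 (W(v, I) = (-4 + 27)² = 23² = 529)
0*(-38 + W(-3, j(1, -5))) = 0*(-38 + 529) = 0*491 = 0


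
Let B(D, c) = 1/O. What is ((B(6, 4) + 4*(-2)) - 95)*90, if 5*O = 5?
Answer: -9180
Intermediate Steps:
O = 1 (O = (⅕)*5 = 1)
B(D, c) = 1 (B(D, c) = 1/1 = 1)
((B(6, 4) + 4*(-2)) - 95)*90 = ((1 + 4*(-2)) - 95)*90 = ((1 - 8) - 95)*90 = (-7 - 95)*90 = -102*90 = -9180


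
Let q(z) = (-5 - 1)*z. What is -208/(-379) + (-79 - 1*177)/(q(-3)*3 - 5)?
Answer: -86832/18571 ≈ -4.6757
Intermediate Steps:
q(z) = -6*z
-208/(-379) + (-79 - 1*177)/(q(-3)*3 - 5) = -208/(-379) + (-79 - 1*177)/(-6*(-3)*3 - 5) = -208*(-1/379) + (-79 - 177)/(18*3 - 5) = 208/379 - 256/(54 - 5) = 208/379 - 256/49 = -86832/18571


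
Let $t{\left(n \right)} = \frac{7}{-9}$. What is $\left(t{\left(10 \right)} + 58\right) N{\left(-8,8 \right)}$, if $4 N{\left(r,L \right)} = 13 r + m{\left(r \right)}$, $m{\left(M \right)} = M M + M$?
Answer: $- \frac{2060}{3} \approx -686.67$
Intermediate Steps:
$m{\left(M \right)} = M + M^{2}$ ($m{\left(M \right)} = M^{2} + M = M + M^{2}$)
$N{\left(r,L \right)} = \frac{13 r}{4} + \frac{r \left(1 + r\right)}{4}$ ($N{\left(r,L \right)} = \frac{13 r + r \left(1 + r\right)}{4} = \frac{13 r}{4} + \frac{r \left(1 + r\right)}{4}$)
$t{\left(n \right)} = - \frac{7}{9}$ ($t{\left(n \right)} = 7 \left(- \frac{1}{9}\right) = - \frac{7}{9}$)
$\left(t{\left(10 \right)} + 58\right) N{\left(-8,8 \right)} = \left(- \frac{7}{9} + 58\right) \frac{1}{4} \left(-8\right) \left(14 - 8\right) = \frac{515 \cdot \frac{1}{4} \left(-8\right) 6}{9} = \frac{515}{9} \left(-12\right) = - \frac{2060}{3}$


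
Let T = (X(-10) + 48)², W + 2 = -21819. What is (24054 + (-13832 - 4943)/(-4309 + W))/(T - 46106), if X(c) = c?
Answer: -125709959/233403612 ≈ -0.53860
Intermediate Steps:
W = -21821 (W = -2 - 21819 = -21821)
T = 1444 (T = (-10 + 48)² = 38² = 1444)
(24054 + (-13832 - 4943)/(-4309 + W))/(T - 46106) = (24054 + (-13832 - 4943)/(-4309 - 21821))/(1444 - 46106) = (24054 - 18775/(-26130))/(-44662) = (24054 - 18775*(-1/26130))*(-1/44662) = (24054 + 3755/5226)*(-1/44662) = (125709959/5226)*(-1/44662) = -125709959/233403612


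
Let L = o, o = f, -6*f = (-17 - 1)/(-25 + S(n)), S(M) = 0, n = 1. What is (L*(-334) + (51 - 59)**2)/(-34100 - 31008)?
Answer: -1301/813850 ≈ -0.0015986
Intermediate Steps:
f = -3/25 (f = -(-17 - 1)/(6*(-25 + 0)) = -(-3)/(-25) = -(-3)*(-1)/25 = -1/6*18/25 = -3/25 ≈ -0.12000)
o = -3/25 ≈ -0.12000
L = -3/25 ≈ -0.12000
(L*(-334) + (51 - 59)**2)/(-34100 - 31008) = (-3/25*(-334) + (51 - 59)**2)/(-34100 - 31008) = (1002/25 + (-8)**2)/(-65108) = (1002/25 + 64)*(-1/65108) = (2602/25)*(-1/65108) = -1301/813850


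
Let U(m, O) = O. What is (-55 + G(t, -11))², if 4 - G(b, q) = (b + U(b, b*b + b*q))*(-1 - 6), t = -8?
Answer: 915849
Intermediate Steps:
G(b, q) = 4 + 7*b + 7*b² + 7*b*q (G(b, q) = 4 - (b + (b*b + b*q))*(-1 - 6) = 4 - (b + (b² + b*q))*(-7) = 4 - (b + b² + b*q)*(-7) = 4 - (-7*b - 7*b² - 7*b*q) = 4 + (7*b + 7*b² + 7*b*q) = 4 + 7*b + 7*b² + 7*b*q)
(-55 + G(t, -11))² = (-55 + (4 + 7*(-8) + 7*(-8)*(-8 - 11)))² = (-55 + (4 - 56 + 7*(-8)*(-19)))² = (-55 + (4 - 56 + 1064))² = (-55 + 1012)² = 957² = 915849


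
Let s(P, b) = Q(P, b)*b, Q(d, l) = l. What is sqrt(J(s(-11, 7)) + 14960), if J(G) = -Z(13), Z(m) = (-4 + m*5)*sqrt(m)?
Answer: sqrt(14960 - 61*sqrt(13)) ≈ 121.41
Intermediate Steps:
Z(m) = sqrt(m)*(-4 + 5*m) (Z(m) = (-4 + 5*m)*sqrt(m) = sqrt(m)*(-4 + 5*m))
s(P, b) = b**2 (s(P, b) = b*b = b**2)
J(G) = -61*sqrt(13) (J(G) = -sqrt(13)*(-4 + 5*13) = -sqrt(13)*(-4 + 65) = -sqrt(13)*61 = -61*sqrt(13))
sqrt(J(s(-11, 7)) + 14960) = sqrt(-61*sqrt(13) + 14960) = sqrt(14960 - 61*sqrt(13))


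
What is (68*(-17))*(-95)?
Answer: 109820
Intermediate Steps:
(68*(-17))*(-95) = -1156*(-95) = 109820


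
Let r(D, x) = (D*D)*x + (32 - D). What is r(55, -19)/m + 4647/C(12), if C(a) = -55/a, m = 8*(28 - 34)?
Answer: 80953/440 ≈ 183.98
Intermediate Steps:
r(D, x) = 32 - D + x*D**2 (r(D, x) = D**2*x + (32 - D) = x*D**2 + (32 - D) = 32 - D + x*D**2)
m = -48 (m = 8*(-6) = -48)
r(55, -19)/m + 4647/C(12) = (32 - 1*55 - 19*55**2)/(-48) + 4647/((-55/12)) = (32 - 55 - 19*3025)*(-1/48) + 4647/((-55*1/12)) = (32 - 55 - 57475)*(-1/48) + 4647/(-55/12) = -57498*(-1/48) + 4647*(-12/55) = 9583/8 - 55764/55 = 80953/440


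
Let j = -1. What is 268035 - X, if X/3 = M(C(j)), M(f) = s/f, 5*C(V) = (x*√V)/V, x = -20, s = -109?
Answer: 268035 - 327*I/4 ≈ 2.6804e+5 - 81.75*I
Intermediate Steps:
C(V) = -4/√V (C(V) = ((-20*√V)/V)/5 = (-20/√V)/5 = -4/√V)
M(f) = -109/f
X = 327*I/4 (X = 3*(-109*(-I/4)) = 3*(-(-109)*I/4) = 3*(109*I/4) = 327*I/4 ≈ 81.75*I)
268035 - X = 268035 - 327*I/4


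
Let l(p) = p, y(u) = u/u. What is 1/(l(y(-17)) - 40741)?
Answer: -1/40740 ≈ -2.4546e-5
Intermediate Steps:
y(u) = 1
1/(l(y(-17)) - 40741) = 1/(1 - 40741) = 1/(-40740) = -1/40740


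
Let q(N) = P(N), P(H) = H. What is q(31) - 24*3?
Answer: -41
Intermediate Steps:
q(N) = N
q(31) - 24*3 = 31 - 24*3 = 31 - 1*72 = 31 - 72 = -41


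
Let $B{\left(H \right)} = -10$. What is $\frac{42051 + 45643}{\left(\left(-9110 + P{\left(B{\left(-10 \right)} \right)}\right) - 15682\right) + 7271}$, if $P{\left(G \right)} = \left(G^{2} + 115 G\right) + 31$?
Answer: $- \frac{43847}{9270} \approx -4.73$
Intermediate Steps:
$P{\left(G \right)} = 31 + G^{2} + 115 G$
$\frac{42051 + 45643}{\left(\left(-9110 + P{\left(B{\left(-10 \right)} \right)}\right) - 15682\right) + 7271} = \frac{42051 + 45643}{\left(\left(-9110 + \left(31 + \left(-10\right)^{2} + 115 \left(-10\right)\right)\right) - 15682\right) + 7271} = \frac{87694}{\left(\left(-9110 + \left(31 + 100 - 1150\right)\right) - 15682\right) + 7271} = \frac{87694}{\left(\left(-9110 - 1019\right) - 15682\right) + 7271} = \frac{87694}{\left(-10129 - 15682\right) + 7271} = \frac{87694}{-25811 + 7271} = \frac{87694}{-18540} = 87694 \left(- \frac{1}{18540}\right) = - \frac{43847}{9270}$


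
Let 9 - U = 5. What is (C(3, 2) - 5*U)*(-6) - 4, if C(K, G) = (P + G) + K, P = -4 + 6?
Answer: 74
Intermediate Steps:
P = 2
U = 4 (U = 9 - 1*5 = 9 - 5 = 4)
C(K, G) = 2 + G + K (C(K, G) = (2 + G) + K = 2 + G + K)
(C(3, 2) - 5*U)*(-6) - 4 = ((2 + 2 + 3) - 5*4)*(-6) - 4 = (7 - 20)*(-6) - 4 = -13*(-6) - 4 = 78 - 4 = 74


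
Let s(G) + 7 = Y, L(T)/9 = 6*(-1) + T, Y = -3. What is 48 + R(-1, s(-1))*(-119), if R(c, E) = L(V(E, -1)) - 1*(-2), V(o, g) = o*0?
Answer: 6236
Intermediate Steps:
V(o, g) = 0
L(T) = -54 + 9*T (L(T) = 9*(6*(-1) + T) = 9*(-6 + T) = -54 + 9*T)
s(G) = -10 (s(G) = -7 - 3 = -10)
R(c, E) = -52 (R(c, E) = (-54 + 9*0) - 1*(-2) = (-54 + 0) + 2 = -54 + 2 = -52)
48 + R(-1, s(-1))*(-119) = 48 - 52*(-119) = 48 + 6188 = 6236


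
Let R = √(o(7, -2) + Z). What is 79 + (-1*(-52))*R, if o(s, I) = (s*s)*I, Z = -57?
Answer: 79 + 52*I*√155 ≈ 79.0 + 647.39*I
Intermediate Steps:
o(s, I) = I*s² (o(s, I) = s²*I = I*s²)
R = I*√155 (R = √(-2*7² - 57) = √(-2*49 - 57) = √(-98 - 57) = √(-155) = I*√155 ≈ 12.45*I)
79 + (-1*(-52))*R = 79 + (-1*(-52))*(I*√155) = 79 + 52*(I*√155) = 79 + 52*I*√155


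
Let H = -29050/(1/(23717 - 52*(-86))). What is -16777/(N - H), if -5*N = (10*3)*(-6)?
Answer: -16777/818890486 ≈ -2.0487e-5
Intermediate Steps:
N = 36 (N = -10*3*(-6)/5 = -6*(-6) = -⅕*(-180) = 36)
H = -818890450 (H = -29050/(1/(23717 + 4472)) = -29050/(1/28189) = -29050/1/28189 = -29050*28189 = -818890450)
-16777/(N - H) = -16777/(36 - 1*(-818890450)) = -16777/(36 + 818890450) = -16777/818890486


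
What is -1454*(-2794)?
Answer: 4062476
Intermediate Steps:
-1454*(-2794) = -1*(-4062476) = 4062476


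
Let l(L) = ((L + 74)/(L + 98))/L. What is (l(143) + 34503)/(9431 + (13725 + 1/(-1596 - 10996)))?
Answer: 14972858918752/10048733636513 ≈ 1.4900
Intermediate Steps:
l(L) = (74 + L)/(L*(98 + L)) (l(L) = ((74 + L)/(98 + L))/L = (74 + L)/(L*(98 + L)))
(l(143) + 34503)/(9431 + (13725 + 1/(-1596 - 10996))) = ((74 + 143)/(143*(98 + 143)) + 34503)/(9431 + (13725 + 1/(-1596 - 10996))) = ((1/143)*217/241 + 34503)/(9431 + (13725 + 1/(-12592))) = ((1/143)*(1/241)*217 + 34503)/(9431 + (13725 - 1/12592)) = (217/34463 + 34503)/(9431 + 172825199/12592) = 1189077106/(34463*(291580351/12592)) = (1189077106/34463)*(12592/291580351) = 14972858918752/10048733636513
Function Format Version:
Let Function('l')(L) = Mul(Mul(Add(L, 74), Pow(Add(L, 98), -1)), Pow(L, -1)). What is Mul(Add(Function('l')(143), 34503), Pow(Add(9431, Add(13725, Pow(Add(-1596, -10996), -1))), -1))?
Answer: Rational(14972858918752, 10048733636513) ≈ 1.4900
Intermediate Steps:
Function('l')(L) = Mul(Pow(L, -1), Pow(Add(98, L), -1), Add(74, L)) (Function('l')(L) = Mul(Mul(Add(74, L), Pow(Add(98, L), -1)), Pow(L, -1)) = Mul(Mul(Pow(Add(98, L), -1), Add(74, L)), Pow(L, -1)) = Mul(Pow(L, -1), Pow(Add(98, L), -1), Add(74, L)))
Mul(Add(Function('l')(143), 34503), Pow(Add(9431, Add(13725, Pow(Add(-1596, -10996), -1))), -1)) = Mul(Add(Mul(Pow(143, -1), Pow(Add(98, 143), -1), Add(74, 143)), 34503), Pow(Add(9431, Add(13725, Pow(Add(-1596, -10996), -1))), -1)) = Mul(Add(Mul(Rational(1, 143), Pow(241, -1), 217), 34503), Pow(Add(9431, Add(13725, Pow(-12592, -1))), -1)) = Mul(Add(Mul(Rational(1, 143), Rational(1, 241), 217), 34503), Pow(Add(9431, Add(13725, Rational(-1, 12592))), -1)) = Mul(Add(Rational(217, 34463), 34503), Pow(Add(9431, Rational(172825199, 12592)), -1)) = Mul(Rational(1189077106, 34463), Pow(Rational(291580351, 12592), -1)) = Mul(Rational(1189077106, 34463), Rational(12592, 291580351)) = Rational(14972858918752, 10048733636513)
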